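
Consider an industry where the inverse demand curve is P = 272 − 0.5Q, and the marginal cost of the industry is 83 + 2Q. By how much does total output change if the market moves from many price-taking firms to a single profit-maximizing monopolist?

Competitive equilibrium sets price equal to marginal cost: 272 − 0.5Q = 83 + 2Q, so Q = 75.6 and P = 234.2.
Monopoly sets MR = MC: 272 − Q = 83 + 2Q ⇒ Q = 63, P = 272 − 0.5·63 = 240.5.
Change in total output: 63 − 75.6 = −12.6.

Q falls by 12.6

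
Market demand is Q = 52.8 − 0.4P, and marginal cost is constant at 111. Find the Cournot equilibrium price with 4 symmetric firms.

Inverting demand: P = 132 − 2.5Q.
In a 4-firm Cournot equilibrium, symmetry and the first-order condition give q = (132 − 111)/(12.5) = 1.68. So Q = 6.72 and P = 115.2.

P = 115.2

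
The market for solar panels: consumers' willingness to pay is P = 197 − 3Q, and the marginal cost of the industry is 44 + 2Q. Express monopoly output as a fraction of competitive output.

Q_m/Q_c = 0.625

The monopolist equates marginal revenue to marginal cost: 197 − 6Q = 44 + 2Q, so Q = 19.125. From demand, P = 139.625.
Under competition P = MC: 197 − 3Q = 44 + 2Q ⇒ Q = 30.6, P = 105.2.
Ratio Q_m/Q_c = 19.125/30.6 = 0.625.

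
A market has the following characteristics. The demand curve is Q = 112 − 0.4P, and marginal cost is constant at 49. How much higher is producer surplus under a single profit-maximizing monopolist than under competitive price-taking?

Inverting demand: P = 280 − 2.5Q.
Under competition P = MC = 49, so Q = (280 − 49)/2.5 = 92.4.
PS = (49 − 49)·92.4 = 0.
A monopolist chooses Q where MR = MC. MR = 280 − 5Q; setting this equal to 49 gives Q = 46.2 and P = 164.5.
PS = (164.5 − 49)·46.2 = 5336.1.
Change in producer surplus: 5336.1 − 0 = 5336.1.

PS rises by 5336.1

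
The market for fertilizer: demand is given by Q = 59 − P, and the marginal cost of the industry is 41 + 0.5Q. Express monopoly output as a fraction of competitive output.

Q_m/Q_c = 0.6

Inverting demand: P = 59 − Q.
The monopolist equates marginal revenue to marginal cost: 59 − 2Q = 41 + 0.5Q, so Q = 7.2. From demand, P = 51.8.
Under competition P = MC: 59 − Q = 41 + 0.5Q ⇒ Q = 12, P = 47.
Ratio Q_m/Q_c = 7.2/12 = 0.6.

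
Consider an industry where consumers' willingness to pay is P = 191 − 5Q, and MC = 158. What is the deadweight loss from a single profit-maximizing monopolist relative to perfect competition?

DWL = 27.225

Under competition P = MC = 158, so Q = (191 − 158)/5 = 6.6.
The monopolist equates marginal revenue to marginal cost: 191 − 10Q = 158, so Q = 3.3. From demand, P = 174.5.
DWL is the triangle between Q = 3.3 and Q = 6.6: ½·(6.6 − 3.3)·(174.5 − 158) = 27.225.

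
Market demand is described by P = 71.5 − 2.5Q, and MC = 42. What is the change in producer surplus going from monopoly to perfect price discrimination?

PS rises by 87.025

The monopolist equates marginal revenue to marginal cost: 71.5 − 5Q = 42, so Q = 5.9. From demand, P = 56.75.
PS = (56.75 − 42)·5.9 = 87.025.
A perfectly discriminating monopolist sells every unit with P(Q) ≥ MC(Q), so output equals the competitive quantity Q = 11.8. Each buyer pays their reservation price, so CS = 0 and the firm captures all surplus.
PS = ½·(71.5 − 42)·11.8 = 174.05.
Change in producer surplus: 174.05 − 87.025 = 87.025.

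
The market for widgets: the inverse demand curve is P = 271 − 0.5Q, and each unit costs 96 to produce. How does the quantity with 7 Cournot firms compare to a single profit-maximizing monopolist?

With 7 symmetric Cournot firms, each firm's FOC gives 271 − 4q = 96, so q = 43.75, Q = 7·43.75 = 306.25, and P = 117.875.
Monopoly sets MR = MC: 271 − Q = 96 ⇒ Q = 175, P = 271 − 0.5·175 = 183.5.

Cournot: Q = 306.25; Monopoly: Q = 175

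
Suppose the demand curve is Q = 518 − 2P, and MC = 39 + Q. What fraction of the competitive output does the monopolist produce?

Inverting demand: P = 259 − 0.5Q.
Monopoly sets MR = MC: 259 − Q = 39 + Q ⇒ Q = 110, P = 259 − 0.5·110 = 204.
Competitive equilibrium sets price equal to marginal cost: 259 − 0.5Q = 39 + Q, so Q = 440/3 and P = 557/3.
Ratio Q_m/Q_c = 110/(440/3) = 0.75.

Q_m/Q_c = 0.75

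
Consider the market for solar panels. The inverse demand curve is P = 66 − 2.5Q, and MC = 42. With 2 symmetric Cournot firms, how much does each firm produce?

With 2 symmetric Cournot firms, each firm's FOC gives 66 − 7.5q = 42, so q = 3.2, Q = 2·3.2 = 6.4, and P = 50.

q_i = 3.2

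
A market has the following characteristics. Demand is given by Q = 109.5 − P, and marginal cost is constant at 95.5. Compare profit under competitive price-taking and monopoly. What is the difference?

π rises by 49

Inverting demand: P = 109.5 − Q.
Competitive firms price at marginal cost: P = 95.5, giving Q = 14.
Profit = (95.5 − 95.5)·14 = 0.
The monopolist equates marginal revenue to marginal cost: 109.5 − 2Q = 95.5, so Q = 7. From demand, P = 102.5.
Profit = (102.5 − 95.5)·7 = 49.
Change in profit: 49 − 0 = 49.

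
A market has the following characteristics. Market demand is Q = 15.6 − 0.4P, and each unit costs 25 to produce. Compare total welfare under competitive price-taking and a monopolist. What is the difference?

Inverting demand: P = 39 − 2.5Q.
Competitive firms price at marginal cost: P = 25, giving Q = 5.6.
CS = ½·(39 − 25)·5.6 = 39.2; PS = (25 − 25)·5.6 = 0; TS = 39.2.
Monopoly sets MR = MC: 39 − 5Q = 25 ⇒ Q = 2.8, P = 39 − 2.5·2.8 = 32.
CS = ½·(39 − 32)·2.8 = 9.8; PS = (32 − 25)·2.8 = 19.6; TS = 29.4.
Change in total welfare: 29.4 − 39.2 = −9.8.

TS falls by 9.8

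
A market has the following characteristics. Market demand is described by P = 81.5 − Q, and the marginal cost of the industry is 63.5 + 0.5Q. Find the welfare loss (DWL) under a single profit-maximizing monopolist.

DWL = 17.28

Competitive equilibrium sets price equal to marginal cost: 81.5 − Q = 63.5 + 0.5Q, so Q = 12 and P = 69.5.
A monopolist chooses Q where MR = MC. MR = 81.5 − 2Q; setting this equal to 63.5 + 0.5Q gives Q = 7.2 and P = 74.3.
CS = ½·(81.5 − 69.5)·12 = 72; PS = (69.5·12 − 63.5·12 − ½·0.5·12²) = 36; TS = 108.
CS = ½·(81.5 − 74.3)·7.2 = 25.92; PS = (74.3·7.2 − 63.5·7.2 − ½·0.5·7.2²) = 64.8; TS = 90.72.
DWL = 108 − 90.72 = 17.28.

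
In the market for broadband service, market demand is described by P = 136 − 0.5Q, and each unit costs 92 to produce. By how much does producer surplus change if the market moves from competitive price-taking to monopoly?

Competitive firms price at marginal cost: P = 92, giving Q = 88.
PS = (92 − 92)·88 = 0.
A monopolist chooses Q where MR = MC. MR = 136 − Q; setting this equal to 92 gives Q = 44 and P = 114.
PS = (114 − 92)·44 = 968.
Change in producer surplus: 968 − 0 = 968.

Producer surplus rises by 968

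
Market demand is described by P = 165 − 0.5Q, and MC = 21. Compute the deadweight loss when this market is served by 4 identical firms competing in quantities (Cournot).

DWL = 829.44

Perfect competition: P = MC = 21, so 165 − 0.5Q = 21 and Q = 288.
In a 4-firm Cournot equilibrium, symmetry and the first-order condition give q = (165 − 21)/(2.5) = 57.6. So Q = 230.4 and P = 49.8.
DWL is the triangle between Q = 230.4 and Q = 288: ½·(288 − 230.4)·(49.8 − 21) = 829.44.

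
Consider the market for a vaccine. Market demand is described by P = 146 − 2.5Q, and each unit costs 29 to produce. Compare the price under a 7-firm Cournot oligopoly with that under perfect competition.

Cournot: P = 43.625; Competition: P = 29

Cournot with 7 identical firms: the symmetric best-response condition is 146 − 20q = 29. Each firm produces q = 5.85, total output Q = 40.95, price P = 43.625.
Perfect competition: P = MC = 29, so 146 − 2.5Q = 29 and Q = 46.8.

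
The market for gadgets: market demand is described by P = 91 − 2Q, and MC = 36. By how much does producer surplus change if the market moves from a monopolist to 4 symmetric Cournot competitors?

PS falls by 136.125

A monopolist chooses Q where MR = MC. MR = 91 − 4Q; setting this equal to 36 gives Q = 13.75 and P = 63.5.
PS = (63.5 − 36)·13.75 = 378.125.
Cournot with 4 identical firms: the symmetric best-response condition is 91 − 10q = 36. Each firm produces q = 5.5, total output Q = 22, price P = 47.
PS = (47 − 36)·22 = 242.
Change in producer surplus: 242 − 378.125 = −136.125.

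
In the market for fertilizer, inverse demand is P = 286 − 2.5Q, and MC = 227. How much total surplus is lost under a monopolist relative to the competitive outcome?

Competitive firms price at marginal cost: P = 227, giving Q = 23.6.
A monopolist chooses Q where MR = MC. MR = 286 − 5Q; setting this equal to 227 gives Q = 11.8 and P = 256.5.
DWL is the triangle between Q = 11.8 and Q = 23.6: ½·(23.6 − 11.8)·(256.5 − 227) = 174.05.

DWL = 174.05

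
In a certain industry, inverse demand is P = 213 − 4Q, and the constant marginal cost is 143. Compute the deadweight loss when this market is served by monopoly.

DWL = 153.125

Perfect competition: P = MC = 143, so 213 − 4Q = 143 and Q = 17.5.
Monopoly sets MR = MC: 213 − 8Q = 143 ⇒ Q = 8.75, P = 213 − 4·8.75 = 178.
DWL is the triangle between Q = 8.75 and Q = 17.5: ½·(17.5 − 8.75)·(178 − 143) = 153.125.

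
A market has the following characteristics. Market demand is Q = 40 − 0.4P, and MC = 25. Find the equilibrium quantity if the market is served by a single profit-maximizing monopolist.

Inverting demand: P = 100 − 2.5Q.
Monopoly sets MR = MC: 100 − 5Q = 25 ⇒ Q = 15, P = 100 − 2.5·15 = 62.5.

Q = 15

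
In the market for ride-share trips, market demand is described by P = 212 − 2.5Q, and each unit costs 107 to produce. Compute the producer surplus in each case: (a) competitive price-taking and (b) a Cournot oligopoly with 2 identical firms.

Competition: PS = 0; Cournot: PS = 980

Competitive firms price at marginal cost: P = 107, giving Q = 42.
PS = (107 − 107)·42 = 0.
Cournot with 2 identical firms: the symmetric best-response condition is 212 − 7.5q = 107. Each firm produces q = 14, total output Q = 28, price P = 142.
PS = (142 − 107)·28 = 980.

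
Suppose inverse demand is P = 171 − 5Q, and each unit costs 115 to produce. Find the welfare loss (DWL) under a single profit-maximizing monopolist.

DWL = 78.4

Competitive firms price at marginal cost: P = 115, giving Q = 11.2.
The monopolist equates marginal revenue to marginal cost: 171 − 10Q = 115, so Q = 5.6. From demand, P = 143.
DWL is the triangle between Q = 5.6 and Q = 11.2: ½·(11.2 − 5.6)·(143 − 115) = 78.4.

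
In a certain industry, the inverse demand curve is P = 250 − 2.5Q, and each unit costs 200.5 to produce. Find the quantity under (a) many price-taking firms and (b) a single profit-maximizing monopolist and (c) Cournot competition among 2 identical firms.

Competitive firms price at marginal cost: P = 200.5, giving Q = 19.8.
Monopoly sets MR = MC: 250 − 5Q = 200.5 ⇒ Q = 9.9, P = 250 − 2.5·9.9 = 225.25.
In a 2-firm Cournot equilibrium, symmetry and the first-order condition give q = (250 − 200.5)/(7.5) = 6.6. So Q = 13.2 and P = 217.

Competition: Q = 19.8; Monopoly: Q = 9.9; Cournot: Q = 13.2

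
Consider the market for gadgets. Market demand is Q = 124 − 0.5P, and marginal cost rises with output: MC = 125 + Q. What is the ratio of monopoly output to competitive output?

Inverting demand: P = 248 − 2Q.
A monopolist chooses Q where MR = MC. MR = 248 − 4Q; setting this equal to 125 + Q gives Q = 24.6 and P = 198.8.
Competitive equilibrium sets price equal to marginal cost: 248 − 2Q = 125 + Q, so Q = 41 and P = 166.
Ratio Q_m/Q_c = 24.6/41 = 0.6.

Q_m/Q_c = 0.6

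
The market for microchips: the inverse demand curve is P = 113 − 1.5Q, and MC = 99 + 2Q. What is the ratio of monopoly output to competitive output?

The monopolist equates marginal revenue to marginal cost: 113 − 3Q = 99 + 2Q, so Q = 2.8. From demand, P = 108.8.
Competitive equilibrium sets price equal to marginal cost: 113 − 1.5Q = 99 + 2Q, so Q = 4 and P = 107.
Ratio Q_m/Q_c = 2.8/4 = 0.7.

Q_m/Q_c = 0.7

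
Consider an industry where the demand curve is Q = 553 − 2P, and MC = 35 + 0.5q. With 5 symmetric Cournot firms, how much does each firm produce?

q_i = 69

Inverting demand: P = 276.5 − 0.5Q.
Cournot with 5 identical firms: the symmetric best-response condition is 276.5 − 3q = 35 + 0.5q. Each firm produces q = 69, total output Q = 345, price P = 104.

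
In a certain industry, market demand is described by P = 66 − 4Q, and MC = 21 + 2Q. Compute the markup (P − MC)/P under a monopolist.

A monopolist chooses Q where MR = MC. MR = 66 − 8Q; setting this equal to 21 + 2Q gives Q = 4.5 and P = 48.
Lerner index = (P − MC)/P = (48 − 30)/48 = 0.375.

Lerner index = 0.375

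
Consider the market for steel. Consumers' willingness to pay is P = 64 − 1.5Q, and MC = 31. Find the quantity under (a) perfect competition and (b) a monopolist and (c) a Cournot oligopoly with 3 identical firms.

Competition: Q = 22; Monopoly: Q = 11; Cournot: Q = 16.5

Competitive firms price at marginal cost: P = 31, giving Q = 22.
Monopoly sets MR = MC: 64 − 3Q = 31 ⇒ Q = 11, P = 64 − 1.5·11 = 47.5.
In a 3-firm Cournot equilibrium, symmetry and the first-order condition give q = (64 − 31)/(6) = 5.5. So Q = 16.5 and P = 39.25.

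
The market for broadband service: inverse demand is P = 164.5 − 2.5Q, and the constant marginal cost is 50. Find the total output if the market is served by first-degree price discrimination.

Q = 45.8

With perfect price discrimination, output is the efficient level Q = 45.8 (where demand meets MC), but every buyer pays their willingness to pay: CS = 0 and PS = total surplus.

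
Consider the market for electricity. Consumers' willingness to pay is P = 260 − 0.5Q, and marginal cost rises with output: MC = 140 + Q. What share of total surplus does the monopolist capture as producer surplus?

A monopolist chooses Q where MR = MC. MR = 260 − Q; setting this equal to 140 + Q gives Q = 60 and P = 230.
CS = ½·(260 − 230)·60 = 900.
PS = P·Q − VC(Q) = 230·60 − (140·60 + ½·1·60²) = 3600.
Share captured = PS/TS = 3600/4500 = 0.8.

PS/TS = 0.8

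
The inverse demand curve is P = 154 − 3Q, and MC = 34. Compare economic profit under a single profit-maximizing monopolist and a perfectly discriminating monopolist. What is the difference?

The monopolist equates marginal revenue to marginal cost: 154 − 6Q = 34, so Q = 20. From demand, P = 94.
Profit = (94 − 34)·20 = 1200.
Under first-degree price discrimination the firm charges each unit its demand price and produces up to where P = MC, i.e. Q = 40. Consumer surplus is zero; producer surplus equals total surplus.
PS equals the full surplus area, 2400. Profit = 2400 = 2400.
Change in economic profit: 2400 − 1200 = 1200.

π rises by 1200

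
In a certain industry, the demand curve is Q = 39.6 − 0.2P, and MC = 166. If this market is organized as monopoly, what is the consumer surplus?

CS = 25.6

Inverting demand: P = 198 − 5Q.
Monopoly sets MR = MC: 198 − 10Q = 166 ⇒ Q = 3.2, P = 198 − 5·3.2 = 182.
CS = ½·(198 − 182)·3.2 = 25.6.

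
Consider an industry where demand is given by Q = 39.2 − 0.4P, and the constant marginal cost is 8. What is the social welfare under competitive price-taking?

TS = 1620

Inverting demand: P = 98 − 2.5Q.
Perfect competition: P = MC = 8, so 98 − 2.5Q = 8 and Q = 36.
CS = ½·(98 − 8)·36 = 1620; PS = (8 − 8)·36 = 0; TS = 1620.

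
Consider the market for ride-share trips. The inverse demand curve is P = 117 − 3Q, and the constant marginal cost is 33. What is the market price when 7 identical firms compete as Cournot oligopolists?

In a 7-firm Cournot equilibrium, symmetry and the first-order condition give q = (117 − 33)/(24) = 3.5. So Q = 24.5 and P = 43.5.

P = 43.5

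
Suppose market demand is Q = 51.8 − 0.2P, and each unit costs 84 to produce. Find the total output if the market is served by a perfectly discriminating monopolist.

Inverting demand: P = 259 − 5Q.
Under first-degree price discrimination the firm charges each unit its demand price and produces up to where P = MC, i.e. Q = 35. Consumer surplus is zero; producer surplus equals total surplus.

Q = 35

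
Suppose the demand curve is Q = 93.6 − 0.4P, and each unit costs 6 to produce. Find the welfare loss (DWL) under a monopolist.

DWL = 2599.2

Inverting demand: P = 234 − 2.5Q.
Competitive firms price at marginal cost: P = 6, giving Q = 91.2.
Monopoly sets MR = MC: 234 − 5Q = 6 ⇒ Q = 45.6, P = 234 − 2.5·45.6 = 120.
DWL is the triangle between Q = 45.6 and Q = 91.2: ½·(91.2 − 45.6)·(120 − 6) = 2599.2.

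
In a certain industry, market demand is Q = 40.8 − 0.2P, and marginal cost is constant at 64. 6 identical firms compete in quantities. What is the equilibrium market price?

P = 84

Inverting demand: P = 204 − 5Q.
In a 6-firm Cournot equilibrium, symmetry and the first-order condition give q = (204 − 64)/(35) = 4. So Q = 24 and P = 84.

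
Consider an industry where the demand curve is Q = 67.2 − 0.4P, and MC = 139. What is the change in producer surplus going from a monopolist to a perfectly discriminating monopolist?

Inverting demand: P = 168 − 2.5Q.
The monopolist equates marginal revenue to marginal cost: 168 − 5Q = 139, so Q = 5.8. From demand, P = 153.5.
PS = (153.5 − 139)·5.8 = 84.1.
With perfect price discrimination, output is the efficient level Q = 11.6 (where demand meets MC), but every buyer pays their willingness to pay: CS = 0 and PS = total surplus.
PS = ½·(168 − 139)·11.6 = 168.2.
Change in producer surplus: 168.2 − 84.1 = 84.1.

PS rises by 84.1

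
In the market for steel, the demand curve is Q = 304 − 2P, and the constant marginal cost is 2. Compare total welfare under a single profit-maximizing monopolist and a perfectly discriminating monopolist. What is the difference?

Total welfare rises by 5625

Inverting demand: P = 152 − 0.5Q.
The monopolist equates marginal revenue to marginal cost: 152 − Q = 2, so Q = 150. From demand, P = 77.
CS = ½·(152 − 77)·150 = 5625; PS = (77 − 2)·150 = 11250; TS = 16875.
With perfect price discrimination, output is the efficient level Q = 300 (where demand meets MC), but every buyer pays their willingness to pay: CS = 0 and PS = total surplus.
TS = 22500 (equal to competitive TS).
Change in total welfare: 22500 − 16875 = 5625.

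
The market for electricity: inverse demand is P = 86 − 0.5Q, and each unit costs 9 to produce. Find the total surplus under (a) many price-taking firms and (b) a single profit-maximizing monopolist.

Under competition P = MC = 9, so Q = (86 − 9)/0.5 = 154.
CS = ½·(86 − 9)·154 = 5929; PS = (9 − 9)·154 = 0; TS = 5929.
The monopolist equates marginal revenue to marginal cost: 86 − Q = 9, so Q = 77. From demand, P = 47.5.
CS = ½·(86 − 47.5)·77 = 1482.25; PS = (47.5 − 9)·77 = 2964.5; TS = 4446.75.

Competition: TS = 5929; Monopoly: TS = 4446.75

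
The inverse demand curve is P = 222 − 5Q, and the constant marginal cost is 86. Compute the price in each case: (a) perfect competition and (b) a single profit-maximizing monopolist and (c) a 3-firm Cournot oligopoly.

Competition: P = 86; Monopoly: P = 154; Cournot: P = 120

Perfect competition: P = MC = 86, so 222 − 5Q = 86 and Q = 27.2.
A monopolist chooses Q where MR = MC. MR = 222 − 10Q; setting this equal to 86 gives Q = 13.6 and P = 154.
Cournot with 3 identical firms: the symmetric best-response condition is 222 − 20q = 86. Each firm produces q = 6.8, total output Q = 20.4, price P = 120.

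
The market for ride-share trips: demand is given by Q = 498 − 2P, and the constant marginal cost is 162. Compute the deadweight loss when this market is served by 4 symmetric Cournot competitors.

Inverting demand: P = 249 − 0.5Q.
Perfect competition: P = MC = 162, so 249 − 0.5Q = 162 and Q = 174.
With 4 symmetric Cournot firms, each firm's FOC gives 249 − 2.5q = 162, so q = 34.8, Q = 4·34.8 = 139.2, and P = 179.4.
DWL is the triangle between Q = 139.2 and Q = 174: ½·(174 − 139.2)·(179.4 − 162) = 302.76.

DWL = 302.76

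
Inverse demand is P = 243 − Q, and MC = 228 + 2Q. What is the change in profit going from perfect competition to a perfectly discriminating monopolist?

Competitive equilibrium sets price equal to marginal cost: 243 − Q = 228 + 2Q, so Q = 5 and P = 238.
Profit = 238·5 − (228·5 + ½·2·5²) = 25.
A perfectly discriminating monopolist sells every unit with P(Q) ≥ MC(Q), so output equals the competitive quantity Q = 5. Each buyer pays their reservation price, so CS = 0 and the firm captures all surplus.
PS equals the full surplus area, 37.5. Profit = 37.5 = 37.5.
Change in profit: 37.5 − 25 = 12.5.

Profit rises by 12.5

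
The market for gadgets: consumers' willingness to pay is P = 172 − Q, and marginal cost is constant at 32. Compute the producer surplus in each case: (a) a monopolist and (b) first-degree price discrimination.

Monopoly: PS = 4900; Perfect PD: PS = 9800

The monopolist equates marginal revenue to marginal cost: 172 − 2Q = 32, so Q = 70. From demand, P = 102.
PS = (102 − 32)·70 = 4900.
With perfect price discrimination, output is the efficient level Q = 140 (where demand meets MC), but every buyer pays their willingness to pay: CS = 0 and PS = total surplus.
PS = ½·(172 − 32)·140 = 9800.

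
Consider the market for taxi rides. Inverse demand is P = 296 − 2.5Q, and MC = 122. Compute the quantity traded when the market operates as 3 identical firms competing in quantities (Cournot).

Q = 52.2

Cournot with 3 identical firms: the symmetric best-response condition is 296 − 10q = 122. Each firm produces q = 17.4, total output Q = 52.2, price P = 165.5.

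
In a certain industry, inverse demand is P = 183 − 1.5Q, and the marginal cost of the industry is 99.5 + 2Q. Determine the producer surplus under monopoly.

PS = 697.225

The monopolist equates marginal revenue to marginal cost: 183 − 3Q = 99.5 + 2Q, so Q = 16.7. From demand, P = 157.95.
PS = P·Q − VC(Q) = 157.95·16.7 − (99.5·16.7 + ½·2·16.7²) = 697.225.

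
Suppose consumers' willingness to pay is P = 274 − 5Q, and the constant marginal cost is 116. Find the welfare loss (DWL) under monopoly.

Under competition P = MC = 116, so Q = (274 − 116)/5 = 31.6.
The monopolist equates marginal revenue to marginal cost: 274 − 10Q = 116, so Q = 15.8. From demand, P = 195.
DWL is the triangle between Q = 15.8 and Q = 31.6: ½·(31.6 − 15.8)·(195 − 116) = 624.1.

DWL = 624.1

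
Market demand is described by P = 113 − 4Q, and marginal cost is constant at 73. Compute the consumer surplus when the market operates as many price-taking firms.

CS = 200

Under competition P = MC = 73, so Q = (113 − 73)/4 = 10.
CS = ½·(113 − 73)·10 = 200.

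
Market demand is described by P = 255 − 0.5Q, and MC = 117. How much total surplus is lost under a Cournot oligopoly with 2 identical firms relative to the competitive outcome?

Under competition P = MC = 117, so Q = (255 − 117)/0.5 = 276.
With 2 symmetric Cournot firms, each firm's FOC gives 255 − 1.5q = 117, so q = 92, Q = 2·92 = 184, and P = 163.
DWL is the triangle between Q = 184 and Q = 276: ½·(276 − 184)·(163 − 117) = 2116.

DWL = 2116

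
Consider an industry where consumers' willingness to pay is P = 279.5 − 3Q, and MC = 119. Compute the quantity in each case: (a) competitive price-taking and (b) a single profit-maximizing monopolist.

Competition: Q = 53.5; Monopoly: Q = 26.75

Under competition P = MC = 119, so Q = (279.5 − 119)/3 = 53.5.
A monopolist chooses Q where MR = MC. MR = 279.5 − 6Q; setting this equal to 119 gives Q = 26.75 and P = 199.25.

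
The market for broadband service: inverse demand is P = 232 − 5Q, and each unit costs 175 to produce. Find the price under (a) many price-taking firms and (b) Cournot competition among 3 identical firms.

Competition: P = 175; Cournot: P = 189.25

Under competition P = MC = 175, so Q = (232 − 175)/5 = 11.4.
Cournot with 3 identical firms: the symmetric best-response condition is 232 − 20q = 175. Each firm produces q = 2.85, total output Q = 8.55, price P = 189.25.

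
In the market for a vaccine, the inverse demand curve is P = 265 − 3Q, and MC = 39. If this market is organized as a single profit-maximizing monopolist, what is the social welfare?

Monopoly sets MR = MC: 265 − 6Q = 39 ⇒ Q = 113/3, P = 265 − 3·113/3 = 152.
CS = ½·(265 − 152)·113/3 = 12769/6; PS = (152 − 39)·113/3 = 12769/3; TS = 6384.5.

TS = 6384.5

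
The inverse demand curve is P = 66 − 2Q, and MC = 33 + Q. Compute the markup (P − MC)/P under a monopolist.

The monopolist equates marginal revenue to marginal cost: 66 − 4Q = 33 + Q, so Q = 6.6. From demand, P = 52.8.
Lerner index = (P − MC)/P = (52.8 − 39.6)/52.8 = 0.25.

Lerner index = 0.25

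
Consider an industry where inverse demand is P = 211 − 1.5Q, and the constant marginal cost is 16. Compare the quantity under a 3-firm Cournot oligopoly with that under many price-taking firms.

Cournot with 3 identical firms: the symmetric best-response condition is 211 − 6q = 16. Each firm produces q = 32.5, total output Q = 97.5, price P = 64.75.
Competitive firms price at marginal cost: P = 16, giving Q = 130.

Cournot: Q = 97.5; Competition: Q = 130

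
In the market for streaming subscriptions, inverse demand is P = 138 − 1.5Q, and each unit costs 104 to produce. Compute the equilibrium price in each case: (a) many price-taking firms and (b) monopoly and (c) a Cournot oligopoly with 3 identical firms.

Competition: P = 104; Monopoly: P = 121; Cournot: P = 112.5

Competitive firms price at marginal cost: P = 104, giving Q = 68/3.
A monopolist chooses Q where MR = MC. MR = 138 − 3Q; setting this equal to 104 gives Q = 34/3 and P = 121.
Cournot with 3 identical firms: the symmetric best-response condition is 138 − 6q = 104. Each firm produces q = 17/3, total output Q = 17, price P = 112.5.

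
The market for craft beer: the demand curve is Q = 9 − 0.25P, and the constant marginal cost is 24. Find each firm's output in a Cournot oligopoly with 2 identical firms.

q_i = 1

Inverting demand: P = 36 − 4Q.
With 2 symmetric Cournot firms, each firm's FOC gives 36 − 12q = 24, so q = 1, Q = 2·1 = 2, and P = 28.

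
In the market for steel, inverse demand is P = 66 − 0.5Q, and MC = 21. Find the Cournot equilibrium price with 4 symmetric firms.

Cournot with 4 identical firms: the symmetric best-response condition is 66 − 2.5q = 21. Each firm produces q = 18, total output Q = 72, price P = 30.

P = 30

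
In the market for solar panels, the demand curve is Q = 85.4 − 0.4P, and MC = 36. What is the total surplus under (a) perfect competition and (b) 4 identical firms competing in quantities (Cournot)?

Inverting demand: P = 213.5 − 2.5Q.
Perfect competition: P = MC = 36, so 213.5 − 2.5Q = 36 and Q = 71.
CS = ½·(213.5 − 36)·71 = 6301.25; PS = (36 − 36)·71 = 0; TS = 6301.25.
With 4 symmetric Cournot firms, each firm's FOC gives 213.5 − 12.5q = 36, so q = 14.2, Q = 4·14.2 = 56.8, and P = 71.5.
CS = ½·(213.5 − 71.5)·56.8 = 4032.8; PS = (71.5 − 36)·56.8 = 2016.4; TS = 6049.2.

Competition: TS = 6301.25; Cournot: TS = 6049.2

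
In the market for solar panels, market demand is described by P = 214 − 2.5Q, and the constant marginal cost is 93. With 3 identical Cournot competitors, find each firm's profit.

π_i = 366.025

With 3 symmetric Cournot firms, each firm's FOC gives 214 − 10q = 93, so q = 12.1, Q = 3·12.1 = 36.3, and P = 123.25.
Each firm's profit = (123.25 − 93)·12.1 = 366.025.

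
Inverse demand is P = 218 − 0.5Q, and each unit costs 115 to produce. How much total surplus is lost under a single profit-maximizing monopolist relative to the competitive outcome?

Perfect competition: P = MC = 115, so 218 − 0.5Q = 115 and Q = 206.
A monopolist chooses Q where MR = MC. MR = 218 − Q; setting this equal to 115 gives Q = 103 and P = 166.5.
DWL is the triangle between Q = 103 and Q = 206: ½·(206 − 103)·(166.5 − 115) = 2652.25.

DWL = 2652.25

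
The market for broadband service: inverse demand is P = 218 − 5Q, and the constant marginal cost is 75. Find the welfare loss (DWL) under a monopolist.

Perfect competition: P = MC = 75, so 218 − 5Q = 75 and Q = 28.6.
The monopolist equates marginal revenue to marginal cost: 218 − 10Q = 75, so Q = 14.3. From demand, P = 146.5.
DWL is the triangle between Q = 14.3 and Q = 28.6: ½·(28.6 − 14.3)·(146.5 − 75) = 511.225.

DWL = 511.225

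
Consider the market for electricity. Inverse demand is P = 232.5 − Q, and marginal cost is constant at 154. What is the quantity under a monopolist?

Monopoly sets MR = MC: 232.5 − 2Q = 154 ⇒ Q = 39.25, P = 232.5 − 39.25 = 193.25.

Q = 39.25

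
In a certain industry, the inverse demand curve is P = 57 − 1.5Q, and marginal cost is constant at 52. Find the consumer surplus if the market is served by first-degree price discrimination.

CS = 0

With perfect price discrimination, output is the efficient level Q = 10/3 (where demand meets MC), but every buyer pays their willingness to pay: CS = 0 and PS = total surplus.
CS = 0.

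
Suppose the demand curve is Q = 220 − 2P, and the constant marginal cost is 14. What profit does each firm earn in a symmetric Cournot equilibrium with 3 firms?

Inverting demand: P = 110 − 0.5Q.
In a 3-firm Cournot equilibrium, symmetry and the first-order condition give q = (110 − 14)/(2) = 48. So Q = 144 and P = 38.
Each firm's profit = (38 − 14)·48 = 1152.

π_i = 1152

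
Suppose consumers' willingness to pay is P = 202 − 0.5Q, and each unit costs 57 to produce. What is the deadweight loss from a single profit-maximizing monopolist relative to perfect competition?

Competitive firms price at marginal cost: P = 57, giving Q = 290.
A monopolist chooses Q where MR = MC. MR = 202 − Q; setting this equal to 57 gives Q = 145 and P = 129.5.
DWL is the triangle between Q = 145 and Q = 290: ½·(290 − 145)·(129.5 − 57) = 5256.25.

DWL = 5256.25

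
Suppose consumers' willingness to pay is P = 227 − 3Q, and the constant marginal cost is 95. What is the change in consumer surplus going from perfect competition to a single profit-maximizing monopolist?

Consumer surplus falls by 2178

Perfect competition: P = MC = 95, so 227 − 3Q = 95 and Q = 44.
CS = ½·(227 − 95)·44 = 2904.
The monopolist equates marginal revenue to marginal cost: 227 − 6Q = 95, so Q = 22. From demand, P = 161.
CS = ½·(227 − 161)·22 = 726.
Change in consumer surplus: 726 − 2904 = −2178.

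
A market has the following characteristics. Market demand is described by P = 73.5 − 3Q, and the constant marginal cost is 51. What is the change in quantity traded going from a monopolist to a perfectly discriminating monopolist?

Quantity traded rises by 3.75

A monopolist chooses Q where MR = MC. MR = 73.5 − 6Q; setting this equal to 51 gives Q = 3.75 and P = 62.25.
With perfect price discrimination, output is the efficient level Q = 7.5 (where demand meets MC), but every buyer pays their willingness to pay: CS = 0 and PS = total surplus.
Change in quantity traded: 7.5 − 3.75 = 3.75.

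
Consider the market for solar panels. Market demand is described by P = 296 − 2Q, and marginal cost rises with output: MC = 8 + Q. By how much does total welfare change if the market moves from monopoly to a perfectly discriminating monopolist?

The monopolist equates marginal revenue to marginal cost: 296 − 4Q = 8 + Q, so Q = 57.6. From demand, P = 180.8.
CS = ½·(296 − 180.8)·57.6 = 3317.76; PS = (180.8·57.6 − 8·57.6 − ½·1·57.6²) = 8294.4; TS = 11612.16.
Under first-degree price discrimination the firm charges each unit its demand price and produces up to where P = MC, i.e. Q = 96. Consumer surplus is zero; producer surplus equals total surplus.
TS = 13824 (equal to competitive TS).
Change in total welfare: 13824 − 11612.16 = 2211.84.

TS rises by 2211.84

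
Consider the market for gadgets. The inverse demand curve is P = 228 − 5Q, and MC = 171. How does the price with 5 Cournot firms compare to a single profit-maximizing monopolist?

Cournot: P = 180.5; Monopoly: P = 199.5

Cournot with 5 identical firms: the symmetric best-response condition is 228 − 30q = 171. Each firm produces q = 1.9, total output Q = 9.5, price P = 180.5.
The monopolist equates marginal revenue to marginal cost: 228 − 10Q = 171, so Q = 5.7. From demand, P = 199.5.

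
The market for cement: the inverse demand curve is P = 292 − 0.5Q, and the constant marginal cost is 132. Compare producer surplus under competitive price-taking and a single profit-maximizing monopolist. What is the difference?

Under competition P = MC = 132, so Q = (292 − 132)/0.5 = 320.
PS = (132 − 132)·320 = 0.
A monopolist chooses Q where MR = MC. MR = 292 − Q; setting this equal to 132 gives Q = 160 and P = 212.
PS = (212 − 132)·160 = 12800.
Change in producer surplus: 12800 − 0 = 12800.

PS rises by 12800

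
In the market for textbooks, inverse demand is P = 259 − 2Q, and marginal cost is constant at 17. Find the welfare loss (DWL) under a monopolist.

DWL = 3660.25

Under competition P = MC = 17, so Q = (259 − 17)/2 = 121.
Monopoly sets MR = MC: 259 − 4Q = 17 ⇒ Q = 60.5, P = 259 − 2·60.5 = 138.
DWL is the triangle between Q = 60.5 and Q = 121: ½·(121 − 60.5)·(138 − 17) = 3660.25.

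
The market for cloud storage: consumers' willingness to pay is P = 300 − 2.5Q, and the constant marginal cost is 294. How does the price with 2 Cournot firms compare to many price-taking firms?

In a 2-firm Cournot equilibrium, symmetry and the first-order condition give q = (300 − 294)/(7.5) = 0.8. So Q = 1.6 and P = 296.
Under competition P = MC = 294, so Q = (300 − 294)/2.5 = 2.4.

Cournot: P = 296; Competition: P = 294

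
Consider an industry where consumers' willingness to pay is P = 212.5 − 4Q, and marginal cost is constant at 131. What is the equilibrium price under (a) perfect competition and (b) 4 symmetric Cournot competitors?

Perfect competition: P = MC = 131, so 212.5 − 4Q = 131 and Q = 20.375.
Cournot with 4 identical firms: the symmetric best-response condition is 212.5 − 20q = 131. Each firm produces q = 4.075, total output Q = 16.3, price P = 147.3.

Competition: P = 131; Cournot: P = 147.3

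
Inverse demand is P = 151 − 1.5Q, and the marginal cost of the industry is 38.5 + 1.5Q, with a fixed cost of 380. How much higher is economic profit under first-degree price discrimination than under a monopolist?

A monopolist chooses Q where MR = MC. MR = 151 − 3Q; setting this equal to 38.5 + 1.5Q gives Q = 25 and P = 113.5.
Profit = 113.5·25 − (38.5·25 + ½·1.5·25²) − 380 = 1026.25.
Under first-degree price discrimination the firm charges each unit its demand price and produces up to where P = MC, i.e. Q = 37.5. Consumer surplus is zero; producer surplus equals total surplus.
PS equals the full surplus area, 2109.375. Profit = 2109.375 − 380 = 1729.375.
Change in economic profit: 1729.375 − 1026.25 = 703.125.

Economic profit rises by 703.125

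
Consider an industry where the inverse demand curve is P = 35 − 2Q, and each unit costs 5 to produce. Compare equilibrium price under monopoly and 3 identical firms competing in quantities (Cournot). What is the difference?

P falls by 7.5

A monopolist chooses Q where MR = MC. MR = 35 − 4Q; setting this equal to 5 gives Q = 7.5 and P = 20.
With 3 symmetric Cournot firms, each firm's FOC gives 35 − 8q = 5, so q = 3.75, Q = 3·3.75 = 11.25, and P = 12.5.
Change in equilibrium price: 12.5 − 20 = −7.5.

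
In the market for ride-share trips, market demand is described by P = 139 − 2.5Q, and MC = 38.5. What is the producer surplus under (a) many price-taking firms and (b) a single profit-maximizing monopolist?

Perfect competition: P = MC = 38.5, so 139 − 2.5Q = 38.5 and Q = 40.2.
PS = (38.5 − 38.5)·40.2 = 0.
A monopolist chooses Q where MR = MC. MR = 139 − 5Q; setting this equal to 38.5 gives Q = 20.1 and P = 88.75.
PS = (88.75 − 38.5)·20.1 = 1010.025.

Competition: PS = 0; Monopoly: PS = 1010.025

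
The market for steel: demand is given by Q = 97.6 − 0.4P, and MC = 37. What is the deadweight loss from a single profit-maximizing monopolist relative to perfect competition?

DWL = 2142.45

Inverting demand: P = 244 − 2.5Q.
Under competition P = MC = 37, so Q = (244 − 37)/2.5 = 82.8.
A monopolist chooses Q where MR = MC. MR = 244 − 5Q; setting this equal to 37 gives Q = 41.4 and P = 140.5.
DWL is the triangle between Q = 41.4 and Q = 82.8: ½·(82.8 − 41.4)·(140.5 − 37) = 2142.45.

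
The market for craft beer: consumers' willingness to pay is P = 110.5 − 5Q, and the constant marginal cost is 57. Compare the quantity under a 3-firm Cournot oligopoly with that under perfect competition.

With 3 symmetric Cournot firms, each firm's FOC gives 110.5 − 20q = 57, so q = 2.675, Q = 3·2.675 = 8.025, and P = 70.375.
Competitive firms price at marginal cost: P = 57, giving Q = 10.7.

Cournot: Q = 8.025; Competition: Q = 10.7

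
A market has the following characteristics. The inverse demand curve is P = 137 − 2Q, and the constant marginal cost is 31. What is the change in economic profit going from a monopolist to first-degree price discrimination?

The monopolist equates marginal revenue to marginal cost: 137 − 4Q = 31, so Q = 26.5. From demand, P = 84.
Profit = (84 − 31)·26.5 = 1404.5.
Under first-degree price discrimination the firm charges each unit its demand price and produces up to where P = MC, i.e. Q = 53. Consumer surplus is zero; producer surplus equals total surplus.
PS equals the full surplus area, 2809. Profit = 2809 = 2809.
Change in economic profit: 2809 − 1404.5 = 1404.5.

Economic profit rises by 1404.5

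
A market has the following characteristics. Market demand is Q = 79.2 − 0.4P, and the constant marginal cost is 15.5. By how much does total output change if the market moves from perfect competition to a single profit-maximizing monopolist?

Inverting demand: P = 198 − 2.5Q.
Under competition P = MC = 15.5, so Q = (198 − 15.5)/2.5 = 73.
Monopoly sets MR = MC: 198 − 5Q = 15.5 ⇒ Q = 36.5, P = 198 − 2.5·36.5 = 106.75.
Change in total output: 36.5 − 73 = −36.5.

Total output falls by 36.5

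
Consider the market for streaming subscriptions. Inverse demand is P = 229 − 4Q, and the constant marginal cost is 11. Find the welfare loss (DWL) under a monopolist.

Under competition P = MC = 11, so Q = (229 − 11)/4 = 54.5.
The monopolist equates marginal revenue to marginal cost: 229 − 8Q = 11, so Q = 27.25. From demand, P = 120.
DWL is the triangle between Q = 27.25 and Q = 54.5: ½·(54.5 − 27.25)·(120 − 11) = 1485.125.

DWL = 1485.125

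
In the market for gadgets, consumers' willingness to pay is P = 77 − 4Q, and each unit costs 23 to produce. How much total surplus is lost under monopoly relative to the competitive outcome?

DWL = 91.125

Under competition P = MC = 23, so Q = (77 − 23)/4 = 13.5.
The monopolist equates marginal revenue to marginal cost: 77 − 8Q = 23, so Q = 6.75. From demand, P = 50.
DWL is the triangle between Q = 6.75 and Q = 13.5: ½·(13.5 − 6.75)·(50 − 23) = 91.125.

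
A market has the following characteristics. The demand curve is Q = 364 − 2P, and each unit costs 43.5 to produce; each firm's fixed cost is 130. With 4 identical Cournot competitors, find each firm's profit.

π_i = 1404.58

Inverting demand: P = 182 − 0.5Q.
Cournot with 4 identical firms: the symmetric best-response condition is 182 − 2.5q = 43.5. Each firm produces q = 55.4, total output Q = 221.6, price P = 71.2.
Each firm's profit = (71.2 − 43.5)·55.4 − 130 = 1404.58.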